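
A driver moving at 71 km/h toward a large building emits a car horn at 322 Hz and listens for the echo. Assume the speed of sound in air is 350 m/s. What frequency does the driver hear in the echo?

360 Hz

71 km/h = 19.72 m/s.
The large building receives the sound from a moving source: f₁ = f₀ · v/(v − v_e) = 322 × 350/330.28 ≈ 341 Hz.
On the return leg the driver is a moving observer: f₂ = f₁ · (v + v_e)/v = 341 × 369.72/350 ≈ 360 Hz.
Equivalently f₂ = f₀ · (v + v_e)/(v − v_e).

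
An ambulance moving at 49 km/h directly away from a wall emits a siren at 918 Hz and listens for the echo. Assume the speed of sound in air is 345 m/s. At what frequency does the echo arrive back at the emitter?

848 Hz

49 km/h = 13.61 m/s.
The wall receives the sound from a moving source: f₁ = f₀ · v/(v + v_e) = 918 × 345/358.61 ≈ 883 Hz.
On the return leg the ambulance is a moving observer: f₂ = f₁ · (v − v_e)/v = 883 × 331.39/345 ≈ 848 Hz.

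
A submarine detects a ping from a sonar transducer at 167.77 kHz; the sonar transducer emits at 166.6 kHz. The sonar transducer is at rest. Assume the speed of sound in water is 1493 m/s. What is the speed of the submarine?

f' > f, so the submarine is approaching.
f' = f · (v + v_o)/v ⇒ v_o = v · |f'/f − 1|.
v_o = 1493 × |167.77/166.6 − 1| = 1493 × 0.007023 ≈ 10.5 m/s.

10.5 m/s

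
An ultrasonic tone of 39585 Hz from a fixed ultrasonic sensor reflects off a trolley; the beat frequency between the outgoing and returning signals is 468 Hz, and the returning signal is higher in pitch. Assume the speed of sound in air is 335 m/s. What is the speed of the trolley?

1.97 m/s

Double Doppler shift off a moving reflector: f₂ = f₀ · (v + u)/(v − u) (u > 0 toward emitter).
Returning signal is higher, so f₂ = f₀ + Δf = 39585 + 468 = 40053 Hz.
Rearranging, u = v · (f₂ − f₀)/(f₂ + f₀) = 335 × 468/79638 ≈ 1.97 m/s.
So the trolley is moving at 1.97 m/s toward the emitter.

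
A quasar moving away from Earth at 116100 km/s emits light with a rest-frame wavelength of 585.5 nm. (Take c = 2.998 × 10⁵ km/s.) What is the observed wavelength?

β = v/c = 116100/299800 = 0.3873.
Relativistic Doppler for wavelength: λ' = λ₀ · √((1 + β)/(1 − β)).
λ' = 585.5 × √(1.3873/0.6127) = 585.5 × 1.50467 ≈ 881.0 nm.

881.0 nm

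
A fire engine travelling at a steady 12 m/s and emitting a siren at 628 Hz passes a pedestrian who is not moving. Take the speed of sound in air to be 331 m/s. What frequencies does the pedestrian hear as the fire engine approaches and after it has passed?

Approaching: f₁ = f · v/(v − v_s) = 628 × 331/319 ≈ 652 Hz.
Receding: f₂ = f · v/(v + v_s) = 628 × 331/343 ≈ 606 Hz.

652 Hz approaching; 606 Hz receding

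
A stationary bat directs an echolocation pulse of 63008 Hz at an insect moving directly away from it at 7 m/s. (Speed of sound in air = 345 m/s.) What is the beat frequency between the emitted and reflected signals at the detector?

2506 Hz

At the insect (a moving observer), f₁ = f₀ · (v − u)/v = 63008 × 338/345 ≈ 61730 Hz.
On reflection it acts as a source moving away from the stationary detector: f₂ = f₁ · v/(v + u) = 61730 × 345/352 ≈ 60502 Hz.
Equivalently f₂ = f₀ · (v − u)/(v + u).
Beat frequency: |f₂ − f₀| = 2u·f₀/(v + u) = 2 × 7 × 63008/352 ≈ 2506 Hz.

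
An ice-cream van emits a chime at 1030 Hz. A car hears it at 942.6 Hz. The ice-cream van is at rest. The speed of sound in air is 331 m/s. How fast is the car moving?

28 m/s

f' < f, so the car is receding.
f' = f · (v − v_o)/v ⇒ v_o = v · |f'/f − 1|.
v_o = 331 × |942.6/1030 − 1| = 331 × 0.08485 ≈ 28 m/s.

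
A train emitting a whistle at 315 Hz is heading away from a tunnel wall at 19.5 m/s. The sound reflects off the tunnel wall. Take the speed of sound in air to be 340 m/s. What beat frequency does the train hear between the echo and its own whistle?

34.2 Hz

The tunnel wall receives the sound from a moving source: f₁ = f₀ · v/(v + v_e) = 315 × 340/359.5 ≈ 297.9 Hz.
On the return leg the train is a moving observer: f₂ = f₁ · (v − v_e)/v = 297.9 × 320.5/340 ≈ 280.8 Hz.
Beat against the emitted tone: |f₂ − f₀| = 2v_e·f₀/(v + v_e) = 2 × 19.5 × 315/359.5 ≈ 34.2 Hz.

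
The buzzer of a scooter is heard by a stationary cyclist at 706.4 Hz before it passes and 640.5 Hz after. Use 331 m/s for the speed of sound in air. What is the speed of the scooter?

f₁/f₂ = (v + v_s)/(v − v_s), so v_s = v · (f₁ − f₂)/(f₁ + f₂).
v_s = 331 × (706.4 − 640.5)/(706.4 + 640.5) = 331 × 65.9/1346.9 ≈ 16.2 m/s.

16.2 m/s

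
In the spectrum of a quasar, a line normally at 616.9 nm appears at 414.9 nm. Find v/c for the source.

0.377c

λ'/λ₀ = 0.6726 < 1 (blueshift), so the source is approaching.
λ'/λ₀ = √((1 − β)/(1 + β)) for an approaching source ⇒ β = (1 − r²)/(1 + r²) with r = λ'/λ₀.
β = (1 − 0.4523)/(1 + 0.4523) ≈ 0.377.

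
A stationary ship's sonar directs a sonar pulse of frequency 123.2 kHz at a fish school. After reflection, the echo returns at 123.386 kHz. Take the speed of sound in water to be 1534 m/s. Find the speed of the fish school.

Double Doppler shift off a moving reflector: f₂ = f₀ · (v + u)/(v − u) (u > 0 toward emitter).
Rearranging, u = v · (f₂ − f₀)/(f₂ + f₀) = 1534 × 0.186/246.586 ≈ 1.16 m/s.
So the fish school is moving at 1.16 m/s toward the emitter.

1.16 m/s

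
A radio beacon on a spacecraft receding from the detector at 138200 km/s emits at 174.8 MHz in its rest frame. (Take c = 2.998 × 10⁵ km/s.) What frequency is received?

β = v/c = 138200/299800 = 0.4610.
Relativistic Doppler for frequency: f' = f₀ · √((1 − β)/(1 + β)).
f' = 174.8 × √(0.5390/1.4610) = 174.8 × 0.60741 ≈ 106.2 MHz.

106.2 MHz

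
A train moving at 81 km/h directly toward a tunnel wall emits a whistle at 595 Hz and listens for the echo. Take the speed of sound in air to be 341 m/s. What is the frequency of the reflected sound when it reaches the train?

679 Hz

81 km/h = 22.5 m/s.
The tunnel wall receives the sound from a moving source: f₁ = f₀ · v/(v − v_e) = 595 × 341/318.5 ≈ 637 Hz.
On the return leg the train is a moving observer: f₂ = f₁ · (v + v_e)/v = 637 × 363.5/341 ≈ 679 Hz.
Equivalently f₂ = f₀ · (v + v_e)/(v − v_e).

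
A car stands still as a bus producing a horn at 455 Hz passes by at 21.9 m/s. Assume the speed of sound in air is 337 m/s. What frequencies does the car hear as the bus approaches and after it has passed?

Approaching: f₁ = f · v/(v − v_s) = 455 × 337/315.1 ≈ 487 Hz.
Receding: f₂ = f · v/(v + v_s) = 455 × 337/358.9 ≈ 427 Hz.

487 Hz approaching; 427 Hz receding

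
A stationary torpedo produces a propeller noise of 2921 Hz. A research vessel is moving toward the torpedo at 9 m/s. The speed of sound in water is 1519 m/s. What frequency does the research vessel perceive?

2938 Hz

Only the observer moves, toward the source, so f' = f · (v + v_o)/v.
f' = 2921 × (1519 + 9)/1519 = 2921 × 1528/1519 ≈ 2938 Hz.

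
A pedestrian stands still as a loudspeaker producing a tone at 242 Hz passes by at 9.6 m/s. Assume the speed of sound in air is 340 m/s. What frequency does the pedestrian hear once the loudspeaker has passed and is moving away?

Receding: f₂ = f · v/(v + v_s) = 242 × 340/349.6 ≈ 235 Hz.

235 Hz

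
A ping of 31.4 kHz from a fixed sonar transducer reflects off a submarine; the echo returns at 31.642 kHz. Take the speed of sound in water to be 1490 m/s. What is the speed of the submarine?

Double Doppler shift off a moving reflector: f₂ = f₀ · (v + u)/(v − u) (u > 0 toward emitter).
Rearranging, u = v · (f₂ − f₀)/(f₂ + f₀) = 1490 × 0.242/63.042 ≈ 5.7 m/s.
So the submarine is moving at 5.7 m/s toward the emitter.

5.7 m/s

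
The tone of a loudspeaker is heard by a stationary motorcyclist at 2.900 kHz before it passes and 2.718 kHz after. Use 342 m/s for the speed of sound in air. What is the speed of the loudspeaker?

11.1 m/s

f₁/f₂ = (v + v_s)/(v − v_s), so v_s = v · (f₁ − f₂)/(f₁ + f₂).
v_s = 342 × (2.900 − 2.718)/(2.900 + 2.718) = 342 × 0.182/5.618 ≈ 11.1 m/s.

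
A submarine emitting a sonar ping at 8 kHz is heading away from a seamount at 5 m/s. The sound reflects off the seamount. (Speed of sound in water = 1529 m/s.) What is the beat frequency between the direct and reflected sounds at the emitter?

The seamount receives the sound from a moving source: f₁ = f₀ · v/(v + v_e) = 8 × 1529/1534 ≈ 7.9739 kHz.
On the return leg the submarine is a moving observer: f₂ = f₁ · (v − v_e)/v = 7.9739 × 1524/1529 ≈ 7.9478 kHz.
Beat against the emitted tone (with f₀ = 8000 Hz): |f₂ − f₀| = 2v_e·f₀/(v + v_e) = 2 × 5 × 8000/1534 ≈ 52.2 Hz.

52.2 Hz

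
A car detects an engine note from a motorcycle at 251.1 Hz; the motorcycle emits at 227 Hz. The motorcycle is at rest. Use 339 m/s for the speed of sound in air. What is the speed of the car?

f' > f, so the car is approaching.
f' = f · (v + v_o)/v ⇒ v_o = v · |f'/f − 1|.
v_o = 339 × |251.1/227 − 1| = 339 × 0.1062 ≈ 36 m/s.

36 m/s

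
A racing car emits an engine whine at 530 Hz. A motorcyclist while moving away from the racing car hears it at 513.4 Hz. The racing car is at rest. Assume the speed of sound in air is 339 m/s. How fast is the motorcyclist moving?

10.6 m/s

f' = f · (v − v_o)/v ⇒ v_o = v · |f'/f − 1|.
v_o = 339 × |513.4/530 − 1| = 339 × 0.03132 ≈ 10.6 m/s.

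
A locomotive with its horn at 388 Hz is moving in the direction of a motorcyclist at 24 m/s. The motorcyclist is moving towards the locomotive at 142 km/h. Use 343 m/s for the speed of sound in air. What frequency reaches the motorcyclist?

465 Hz

142 km/h = 39.44 m/s.
Both move, so f' = f · (v + v_o)/(v − v_s).
f' = 388 × (343 + 39.44)/(343 − 24) = 388 × 382.44/319 ≈ 465 Hz.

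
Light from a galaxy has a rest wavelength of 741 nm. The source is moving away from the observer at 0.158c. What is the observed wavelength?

869.0 nm

Relativistic Doppler for wavelength: λ' = λ₀ · √((1 + β)/(1 − β)).
λ' = 741 × √(1.1580/0.8420) = 741 × 1.17273 ≈ 869.0 nm.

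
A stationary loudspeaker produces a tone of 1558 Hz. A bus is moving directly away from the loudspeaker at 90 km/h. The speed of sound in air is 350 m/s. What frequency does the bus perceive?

90 km/h = 25 m/s.
Moving observer, stationary source: f' = f · (v − v_o)/v.
f' = 1558 × (350 − 25)/350 = 1558 × 325/350 ≈ 1447 Hz.

1447 Hz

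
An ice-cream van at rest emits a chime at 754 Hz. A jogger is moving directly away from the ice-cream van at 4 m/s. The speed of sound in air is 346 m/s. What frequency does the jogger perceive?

Moving observer, stationary source: f' = f · (v − v_o)/v.
f' = 754 × (346 − 4)/346 = 754 × 342/346 ≈ 745 Hz.

745 Hz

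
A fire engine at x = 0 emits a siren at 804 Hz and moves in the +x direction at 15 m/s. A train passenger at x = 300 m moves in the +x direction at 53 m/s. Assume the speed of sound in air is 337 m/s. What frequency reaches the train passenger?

The observer lies on the +x side, so the source is heading toward the observer and the observer is heading away from the source.
Both move, so f' = f · (v − v_o)/(v − v_s).
f' = 804 × (337 − 53)/(337 − 15) = 804 × 284/322 ≈ 709 Hz.

709 Hz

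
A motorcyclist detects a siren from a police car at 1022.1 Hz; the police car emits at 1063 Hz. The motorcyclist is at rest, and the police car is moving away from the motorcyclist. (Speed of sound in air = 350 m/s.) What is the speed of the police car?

14.0 m/s

f' = f · v/(v + v_s) ⇒ v_s = v · |1 − f/f'|.
v_s = 350 × |1 − 1063/1022.1| = 350 × 0.04002 ≈ 14.0 m/s.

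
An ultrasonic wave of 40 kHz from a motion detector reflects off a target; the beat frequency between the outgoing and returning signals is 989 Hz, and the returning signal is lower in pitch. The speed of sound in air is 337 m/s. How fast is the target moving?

Double Doppler shift off a moving reflector: f₂ = f₀ · (v + u)/(v − u) (u > 0 toward emitter).
Returning signal is lower, so f₂ = f₀ − Δf = 40000 − 989 = 39011 Hz.
Rearranging, u = v · (f₂ − f₀)/(f₂ + f₀) = 337 × -989/79011 ≈ -4.2 m/s.
So the target is moving at 4.2 m/s away from the emitter.

4.2 m/s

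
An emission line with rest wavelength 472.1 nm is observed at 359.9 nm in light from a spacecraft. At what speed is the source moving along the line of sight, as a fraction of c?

0.265c

λ'/λ₀ = 0.7623 < 1 (blueshift), so the source is approaching.
λ'/λ₀ = √((1 − β)/(1 + β)) for an approaching source ⇒ β = (1 − r²)/(1 + r²) with r = λ'/λ₀.
β = (1 − 0.5812)/(1 + 0.5812) ≈ 0.265.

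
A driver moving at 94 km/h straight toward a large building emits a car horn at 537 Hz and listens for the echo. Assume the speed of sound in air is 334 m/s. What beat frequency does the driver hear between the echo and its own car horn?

94 km/h = 26.11 m/s.
The large building receives the sound from a moving source: f₁ = f₀ · v/(v − v_e) = 537 × 334/307.89 ≈ 582.5 Hz.
On the return leg the driver is a moving observer: f₂ = f₁ · (v + v_e)/v = 582.5 × 360.11/334 ≈ 628.1 Hz.
Equivalently f₂ = f₀ · (v + v_e)/(v − v_e).
Beat against the emitted tone: |f₂ − f₀| = 2v_e·f₀/(v − v_e) = 2 × 26.11 × 537/307.89 ≈ 91 Hz.

91 Hz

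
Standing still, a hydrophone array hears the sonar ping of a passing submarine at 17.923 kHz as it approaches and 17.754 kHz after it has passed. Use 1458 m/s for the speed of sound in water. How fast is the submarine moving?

f₁/f₂ = (v + v_s)/(v − v_s), so v_s = v · (f₁ − f₂)/(f₁ + f₂).
v_s = 1458 × (17.923 − 17.754)/(17.923 + 17.754) = 1458 × 0.169/35.677 ≈ 6.9 m/s.

6.9 m/s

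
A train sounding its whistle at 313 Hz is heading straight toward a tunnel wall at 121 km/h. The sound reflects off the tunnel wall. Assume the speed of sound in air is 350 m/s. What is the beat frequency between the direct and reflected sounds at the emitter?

67 Hz

121 km/h = 33.61 m/s.
The tunnel wall receives the sound from a moving source: f₁ = f₀ · v/(v − v_e) = 313 × 350/316.39 ≈ 346.3 Hz.
On the return leg the train is a moving observer: f₂ = f₁ · (v + v_e)/v = 346.3 × 383.61/350 ≈ 379.5 Hz.
Beat against the emitted tone: |f₂ − f₀| = 2v_e·f₀/(v − v_e) = 2 × 33.61 × 313/316.39 ≈ 67 Hz.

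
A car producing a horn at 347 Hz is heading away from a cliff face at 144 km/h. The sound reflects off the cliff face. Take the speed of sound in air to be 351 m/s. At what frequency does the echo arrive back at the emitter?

144 km/h = 40 m/s.
The cliff face receives the sound from a moving source: f₁ = f₀ · v/(v + v_e) = 347 × 351/391 ≈ 312 Hz.
On the return leg the car is a moving observer: f₂ = f₁ · (v − v_e)/v = 312 × 311/351 ≈ 276 Hz.

276 Hz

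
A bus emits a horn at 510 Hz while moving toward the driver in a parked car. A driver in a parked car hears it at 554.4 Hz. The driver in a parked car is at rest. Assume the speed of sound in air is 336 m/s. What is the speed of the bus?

27 m/s

f' = f · v/(v − v_s) ⇒ v_s = v · |1 − f/f'|.
v_s = 336 × |1 − 510/554.4| = 336 × 0.08009 ≈ 27 m/s.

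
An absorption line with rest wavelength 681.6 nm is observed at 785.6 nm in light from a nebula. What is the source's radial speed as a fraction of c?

λ'/λ₀ = 1.1526 > 1 (redshift), so the source is receding.
λ'/λ₀ = √((1 + β)/(1 − β)) for a receding source ⇒ β = (r² − 1)/(r² + 1) with r = λ'/λ₀.
β = (1.3284 − 1)/(1.3284 + 1) ≈ 0.141.

0.141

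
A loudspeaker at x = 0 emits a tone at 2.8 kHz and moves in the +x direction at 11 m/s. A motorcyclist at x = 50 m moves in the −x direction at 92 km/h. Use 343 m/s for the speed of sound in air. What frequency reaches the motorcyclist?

3.11 kHz

92 km/h = 25.56 m/s.
The observer lies on the +x side, so the source is heading toward the observer and the observer is heading toward the source.
General Doppler shift: f' = f · (v + v_o)/(v − v_s).
f' = 2.8 × (343 + 25.56)/(343 − 11) = 2.8 × 368.56/332 ≈ 3.11 kHz.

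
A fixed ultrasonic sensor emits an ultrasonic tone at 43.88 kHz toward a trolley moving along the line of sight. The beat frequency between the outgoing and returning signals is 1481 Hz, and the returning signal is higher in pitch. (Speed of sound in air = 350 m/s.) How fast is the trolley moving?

5.8 m/s

Double Doppler shift off a moving reflector: f₂ = f₀ · (v + u)/(v − u) (u > 0 toward emitter).
Returning signal is higher, so f₂ = f₀ + Δf = 43880 + 1481 = 45361 Hz.
Rearranging, u = v · (f₂ − f₀)/(f₂ + f₀) = 350 × 1481/89241 ≈ 5.8 m/s.
So the trolley is moving at 5.8 m/s toward the emitter.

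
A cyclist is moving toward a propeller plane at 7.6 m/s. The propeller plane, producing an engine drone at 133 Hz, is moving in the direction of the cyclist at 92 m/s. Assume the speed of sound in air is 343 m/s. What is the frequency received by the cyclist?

186 Hz

Both move, so f' = f · (v + v_o)/(v − v_s).
f' = 133 × (343 + 7.6)/(343 − 92) = 133 × 350.6/251 ≈ 186 Hz.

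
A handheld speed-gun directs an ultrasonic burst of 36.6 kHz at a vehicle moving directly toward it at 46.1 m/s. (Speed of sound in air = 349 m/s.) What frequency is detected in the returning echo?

47.7 kHz

At the vehicle (a moving observer), f₁ = f₀ · (v + u)/v = 36.6 × 395.1/349 ≈ 41.4 kHz.
On reflection it acts as a source moving toward the stationary detector: f₂ = f₁ · v/(v − u) = 41.4 × 349/302.9 ≈ 47.7 kHz.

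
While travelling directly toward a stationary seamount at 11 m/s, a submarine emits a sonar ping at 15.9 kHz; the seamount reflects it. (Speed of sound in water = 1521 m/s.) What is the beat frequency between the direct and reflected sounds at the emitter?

The seamount receives the sound from a moving source: f₁ = f₀ · v/(v − v_e) = 15.9 × 1521/1510 ≈ 16.016 kHz.
On the return leg the submarine is a moving observer: f₂ = f₁ · (v + v_e)/v = 16.016 × 1532/1521 ≈ 16.132 kHz.
Equivalently f₂ = f₀ · (v + v_e)/(v − v_e).
Beat against the emitted tone (with f₀ = 15900 Hz): |f₂ − f₀| = 2v_e·f₀/(v − v_e) = 2 × 11 × 15900/1510 ≈ 232 Hz.

232 Hz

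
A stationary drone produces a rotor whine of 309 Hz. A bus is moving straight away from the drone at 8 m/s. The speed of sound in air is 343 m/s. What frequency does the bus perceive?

302 Hz

Moving observer, stationary source: f' = f · (v − v_o)/v.
f' = 309 × (343 − 8)/343 = 309 × 335/343 ≈ 302 Hz.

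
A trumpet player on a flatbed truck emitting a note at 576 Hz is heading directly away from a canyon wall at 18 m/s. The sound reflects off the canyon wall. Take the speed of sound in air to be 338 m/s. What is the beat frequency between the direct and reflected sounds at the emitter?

58.2 Hz

The canyon wall receives the sound from a moving source: f₁ = f₀ · v/(v + v_e) = 576 × 338/356 ≈ 546.9 Hz.
On the return leg the trumpet player on a flatbed truck is a moving observer: f₂ = f₁ · (v − v_e)/v = 546.9 × 320/338 ≈ 517.8 Hz.
Equivalently f₂ = f₀ · (v − v_e)/(v + v_e).
Beat against the emitted tone: |f₂ − f₀| = 2v_e·f₀/(v + v_e) = 2 × 18 × 576/356 ≈ 58.2 Hz.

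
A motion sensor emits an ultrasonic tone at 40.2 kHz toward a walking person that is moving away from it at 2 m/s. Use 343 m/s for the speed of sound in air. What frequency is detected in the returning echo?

The walking person first receives the wave as a moving observer: f₁ = f₀ · (v − u)/v = 40.2 × (343 − 2)/343 ≈ 40.0 kHz.
On reflection it acts as a source moving away from the stationary detector: f₂ = f₁ · v/(v + u) = 40.0 × 343/345 ≈ 39.7 kHz.
Equivalently f₂ = f₀ · (v − u)/(v + u).

39.7 kHz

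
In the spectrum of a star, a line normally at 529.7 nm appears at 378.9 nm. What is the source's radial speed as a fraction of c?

λ'/λ₀ = 0.7153 < 1 (blueshift), so the source is approaching.
λ'/λ₀ = √((1 − β)/(1 + β)) for an approaching source ⇒ β = (1 − r²)/(1 + r²) with r = λ'/λ₀.
β = (1 − 0.5117)/(1 + 0.5117) ≈ 0.323.

0.323c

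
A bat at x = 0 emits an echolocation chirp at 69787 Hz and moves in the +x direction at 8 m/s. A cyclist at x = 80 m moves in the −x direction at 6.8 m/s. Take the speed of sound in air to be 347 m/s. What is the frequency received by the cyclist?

72834 Hz

The observer lies on the +x side, so the source is heading toward the observer and the observer is heading toward the source.
With source approaching and observer approaching, f' = f · (v + v_o)/(v − v_s).
f' = 69787 × (347 + 6.8)/(347 − 8) = 69787 × 353.8/339 ≈ 72834 Hz.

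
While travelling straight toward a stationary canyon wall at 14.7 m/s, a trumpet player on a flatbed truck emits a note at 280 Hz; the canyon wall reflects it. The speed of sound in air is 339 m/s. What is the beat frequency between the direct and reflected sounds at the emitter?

25.4 Hz

The canyon wall receives the sound from a moving source: f₁ = f₀ · v/(v − v_e) = 280 × 339/324.3 ≈ 292.7 Hz.
On the return leg the trumpet player on a flatbed truck is a moving observer: f₂ = f₁ · (v + v_e)/v = 292.7 × 353.7/339 ≈ 305.4 Hz.
Beat against the emitted tone: |f₂ − f₀| = 2v_e·f₀/(v − v_e) = 2 × 14.7 × 280/324.3 ≈ 25.4 Hz.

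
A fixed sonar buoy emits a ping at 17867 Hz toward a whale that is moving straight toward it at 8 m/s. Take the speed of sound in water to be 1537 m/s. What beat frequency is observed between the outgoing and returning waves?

187 Hz

At the whale (a moving observer), f₁ = f₀ · (v + u)/v = 17867 × 1545/1537 ≈ 17960.0 Hz.
The reflection then acts as a moving source: f₂ = f₁ · v/(v − u) ≈ 18054.0 Hz.
Beat frequency: |f₂ − f₀| = 2u·f₀/(v − u) = 2 × 8 × 17867/1529 ≈ 187 Hz.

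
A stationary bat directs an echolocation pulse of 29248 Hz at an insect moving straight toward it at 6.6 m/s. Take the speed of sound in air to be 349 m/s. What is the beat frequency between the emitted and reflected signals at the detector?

The insect first receives the wave as a moving observer: f₁ = f₀ · (v + u)/v = 29248 × (349 + 6.6)/349 ≈ 29801 Hz.
The reflection then acts as a moving source: f₂ = f₁ · v/(v − u) ≈ 30376 Hz.
Equivalently f₂ = f₀ · (v + u)/(v − u).
Beat frequency: |f₂ − f₀| = 2u·f₀/(v − u) = 2 × 6.6 × 29248/342.4 ≈ 1128 Hz.

1128 Hz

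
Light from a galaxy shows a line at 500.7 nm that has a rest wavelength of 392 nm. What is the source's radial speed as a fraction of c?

λ'/λ₀ = 1.2773 > 1 (redshift), so the source is receding.
λ'/λ₀ = √((1 + β)/(1 − β)) for a receding source ⇒ β = (r² − 1)/(r² + 1) with r = λ'/λ₀.
β = (1.6315 − 1)/(1.6315 + 1) ≈ 0.240.

0.240c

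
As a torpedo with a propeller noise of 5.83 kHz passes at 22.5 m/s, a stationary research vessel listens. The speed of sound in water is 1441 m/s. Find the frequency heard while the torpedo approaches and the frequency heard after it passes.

5.92 kHz approaching; 5.74 kHz receding

Approaching: f₁ = f · v/(v − v_s) = 5.83 × 1441/1418.5 ≈ 5.92 kHz.
Receding: f₂ = f · v/(v + v_s) = 5.83 × 1441/1463.5 ≈ 5.74 kHz.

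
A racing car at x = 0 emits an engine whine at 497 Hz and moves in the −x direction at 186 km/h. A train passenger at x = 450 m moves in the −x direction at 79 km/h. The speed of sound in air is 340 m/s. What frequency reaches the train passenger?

459 Hz

186 km/h = 51.67 m/s; 79 km/h = 21.94 m/s.
The observer lies on the +x side, so the source is heading away from the observer and the observer is heading toward the source.
With source receding and observer approaching, f' = f · (v + v_o)/(v + v_s).
f' = 497 × (340 + 21.94)/(340 + 51.67) = 497 × 361.94/391.67 ≈ 459 Hz.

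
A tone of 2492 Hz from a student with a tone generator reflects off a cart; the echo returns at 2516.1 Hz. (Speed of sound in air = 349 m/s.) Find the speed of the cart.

Double Doppler shift off a moving reflector: f₂ = f₀ · (v + u)/(v − u) (u > 0 toward emitter).
Rearranging, u = v · (f₂ − f₀)/(f₂ + f₀) = 349 × 24.1/5008.1 ≈ 1.68 m/s.
So the cart is moving at 1.68 m/s toward the emitter.

1.68 m/s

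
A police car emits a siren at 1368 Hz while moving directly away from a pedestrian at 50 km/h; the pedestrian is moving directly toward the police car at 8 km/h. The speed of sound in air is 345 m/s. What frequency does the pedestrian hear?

1324 Hz

50 km/h = 13.89 m/s; 8 km/h = 2.222 m/s.
General Doppler shift: f' = f · (v + v_o)/(v + v_s).
f' = 1368 × (345 + 2.222)/(345 + 13.89) = 1368 × 347.22/358.89 ≈ 1324 Hz.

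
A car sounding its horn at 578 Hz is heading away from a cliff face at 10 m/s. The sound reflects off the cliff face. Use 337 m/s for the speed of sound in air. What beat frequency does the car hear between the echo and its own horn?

The cliff face receives the sound from a moving source: f₁ = f₀ · v/(v + v_e) = 578 × 337/347 ≈ 561.3 Hz.
On the return leg the car is a moving observer: f₂ = f₁ · (v − v_e)/v = 561.3 × 327/337 ≈ 544.7 Hz.
Equivalently f₂ = f₀ · (v − v_e)/(v + v_e).
Beat against the emitted tone: |f₂ − f₀| = 2v_e·f₀/(v + v_e) = 2 × 10 × 578/347 ≈ 33.3 Hz.

33.3 Hz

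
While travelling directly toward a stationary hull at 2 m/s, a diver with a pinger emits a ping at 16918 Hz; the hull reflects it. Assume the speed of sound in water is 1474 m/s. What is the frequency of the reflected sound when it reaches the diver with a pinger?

The hull receives the sound from a moving source: f₁ = f₀ · v/(v − v_e) = 16918 × 1474/1472 ≈ 16941 Hz.
On the return leg the diver with a pinger is a moving observer: f₂ = f₁ · (v + v_e)/v = 16941 × 1476/1474 ≈ 16964 Hz.

16964 Hz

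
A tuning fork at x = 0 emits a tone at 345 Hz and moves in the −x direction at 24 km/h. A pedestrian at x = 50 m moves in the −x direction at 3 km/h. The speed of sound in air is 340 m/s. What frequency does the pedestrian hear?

339 Hz

24 km/h = 6.667 m/s; 3 km/h = 0.8333 m/s.
The observer lies on the +x side, so the source is heading away from the observer and the observer is heading toward the source.
Both move, so f' = f · (v + v_o)/(v + v_s).
f' = 345 × (340 + 0.8333)/(340 + 6.667) = 345 × 340.83/346.67 ≈ 339 Hz.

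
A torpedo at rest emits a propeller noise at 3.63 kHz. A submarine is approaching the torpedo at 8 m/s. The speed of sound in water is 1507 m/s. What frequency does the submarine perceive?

3.65 kHz

Moving observer, stationary source: f' = f · (v + v_o)/v.
f' = 3.63 × (1507 + 8)/1507 = 3.63 × 1515/1507 ≈ 3.65 kHz.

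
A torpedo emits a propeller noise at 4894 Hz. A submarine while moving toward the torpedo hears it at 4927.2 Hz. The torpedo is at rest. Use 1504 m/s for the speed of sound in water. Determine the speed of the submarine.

10.2 m/s

f' = f · (v + v_o)/v ⇒ v_o = v · |f'/f − 1|.
v_o = 1504 × |4927.2/4894 − 1| = 1504 × 0.006784 ≈ 10.2 m/s.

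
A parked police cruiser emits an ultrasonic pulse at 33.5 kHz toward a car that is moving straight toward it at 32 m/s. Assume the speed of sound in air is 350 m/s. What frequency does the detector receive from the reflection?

At the car (a moving observer), f₁ = f₀ · (v + u)/v = 33.5 × 382/350 ≈ 36.6 kHz.
On reflection it acts as a source moving toward the stationary detector: f₂ = f₁ · v/(v − u) = 36.6 × 350/318 ≈ 40.2 kHz.

40.2 kHz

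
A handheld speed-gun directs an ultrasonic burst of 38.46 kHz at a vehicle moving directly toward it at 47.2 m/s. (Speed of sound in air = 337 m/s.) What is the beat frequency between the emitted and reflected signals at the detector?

12528 Hz

At the vehicle (a moving observer), f₁ = f₀ · (v + u)/v = 38.46 × 384.2/337 ≈ 43.85 kHz.
On reflection it acts as a source moving toward the stationary detector: f₂ = f₁ · v/(v − u) = 43.85 × 337/289.8 ≈ 50.99 kHz.
Equivalently f₂ = f₀ · (v + u)/(v − u).
Beat frequency (with f₀ = 38460 Hz): |f₂ − f₀| = 2u·f₀/(v − u) = 2 × 47.2 × 38460/289.8 ≈ 12528 Hz.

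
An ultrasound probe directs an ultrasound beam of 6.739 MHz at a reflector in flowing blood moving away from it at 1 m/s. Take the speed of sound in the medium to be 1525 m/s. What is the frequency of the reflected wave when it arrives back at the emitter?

At the reflector in flowing blood (a moving observer), f₁ = f₀ · (v − u)/v = 6.739 × 1524/1525 ≈ 6.735 MHz.
On reflection it acts as a source moving away from the stationary detector: f₂ = f₁ · v/(v + u) = 6.735 × 1525/1526 ≈ 6.730 MHz.

6.730 MHz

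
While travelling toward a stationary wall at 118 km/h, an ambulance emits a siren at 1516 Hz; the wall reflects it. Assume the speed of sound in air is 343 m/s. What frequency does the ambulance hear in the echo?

118 km/h = 32.78 m/s.
The wall receives the sound from a moving source: f₁ = f₀ · v/(v − v_e) = 1516 × 343/310.22 ≈ 1676 Hz.
On the return leg the ambulance is a moving observer: f₂ = f₁ · (v + v_e)/v = 1676 × 375.78/343 ≈ 1836 Hz.
Equivalently f₂ = f₀ · (v + v_e)/(v − v_e).

1836 Hz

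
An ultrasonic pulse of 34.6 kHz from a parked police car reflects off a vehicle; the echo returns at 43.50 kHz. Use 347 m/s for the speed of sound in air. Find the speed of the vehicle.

40 m/s

Double Doppler shift off a moving reflector: f₂ = f₀ · (v + u)/(v − u) (u > 0 toward emitter).
Rearranging, u = v · (f₂ − f₀)/(f₂ + f₀) = 347 × 8.90/78.10 ≈ 40 m/s.
So the vehicle is moving at 40 m/s toward the emitter.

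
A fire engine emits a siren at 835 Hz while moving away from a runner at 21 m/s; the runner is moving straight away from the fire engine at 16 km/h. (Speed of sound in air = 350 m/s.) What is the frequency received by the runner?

16 km/h = 4.444 m/s.
Both move, so f' = f · (v − v_o)/(v + v_s).
f' = 835 × (350 − 4.444)/(350 + 21) = 835 × 345.56/371 ≈ 778 Hz.

778 Hz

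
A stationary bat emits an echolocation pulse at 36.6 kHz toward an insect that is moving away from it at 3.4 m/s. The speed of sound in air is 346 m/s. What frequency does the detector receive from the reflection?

35.9 kHz

At the insect (a moving observer), f₁ = f₀ · (v − u)/v = 36.6 × 342.6/346 ≈ 36.2 kHz.
On reflection it acts as a source moving away from the stationary detector: f₂ = f₁ · v/(v + u) = 36.2 × 346/349.4 ≈ 35.9 kHz.
Equivalently f₂ = f₀ · (v − u)/(v + u).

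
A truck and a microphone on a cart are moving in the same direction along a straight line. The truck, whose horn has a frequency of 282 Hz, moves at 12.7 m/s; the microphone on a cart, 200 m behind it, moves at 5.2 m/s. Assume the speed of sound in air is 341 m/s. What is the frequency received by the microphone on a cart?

The microphone on a cart is behind, so the truck is moving away from it while the microphone on a cart is moving toward the truck.
Both move, so f' = f · (v + v_o)/(v + v_s).
f' = 282 × (341 + 5.2)/(341 + 12.7) = 282 × 346.2/353.7 ≈ 276 Hz.

276 Hz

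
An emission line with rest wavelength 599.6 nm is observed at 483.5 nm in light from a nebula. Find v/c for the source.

0.212

λ'/λ₀ = 0.8064 < 1 (blueshift), so the source is approaching.
λ'/λ₀ = √((1 − β)/(1 + β)) for an approaching source ⇒ β = (1 − r²)/(1 + r²) with r = λ'/λ₀.
β = (1 − 0.6502)/(1 + 0.6502) ≈ 0.212.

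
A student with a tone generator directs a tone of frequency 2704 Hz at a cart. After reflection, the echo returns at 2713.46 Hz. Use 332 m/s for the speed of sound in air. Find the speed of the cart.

0.58 m/s

Double Doppler shift off a moving reflector: f₂ = f₀ · (v + u)/(v − u) (u > 0 toward emitter).
Rearranging, u = v · (f₂ − f₀)/(f₂ + f₀) = 332 × 9.46/5417.46 ≈ 0.58 m/s.
So the cart is moving at 0.58 m/s toward the emitter.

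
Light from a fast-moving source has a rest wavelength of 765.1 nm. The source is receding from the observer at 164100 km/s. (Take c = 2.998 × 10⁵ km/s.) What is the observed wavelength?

1414.6 nm

β = v/c = 164100/299800 = 0.5474.
Relativistic Doppler for wavelength: λ' = λ₀ · √((1 + β)/(1 − β)).
λ' = 765.1 × √(1.5474/0.4526) = 765.1 × 1.84894 ≈ 1414.6 nm.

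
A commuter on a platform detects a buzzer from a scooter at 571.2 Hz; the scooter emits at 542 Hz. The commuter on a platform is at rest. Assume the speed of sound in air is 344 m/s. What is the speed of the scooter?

17.6 m/s

f' > f, so the scooter is approaching.
f' = f · v/(v − v_s) ⇒ v_s = v · |1 − f/f'|.
v_s = 344 × |1 − 542/571.2| = 344 × 0.05112 ≈ 17.6 m/s.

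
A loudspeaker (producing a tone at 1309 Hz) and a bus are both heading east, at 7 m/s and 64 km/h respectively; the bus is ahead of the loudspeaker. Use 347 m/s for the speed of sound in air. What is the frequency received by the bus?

1268 Hz

64 km/h = 17.78 m/s.
The bus is ahead, so the loudspeaker is moving toward it while the bus is moving away from the loudspeaker.
With source approaching and observer receding, f' = f · (v − v_o)/(v − v_s).
f' = 1309 × (347 − 17.78)/(347 − 7) = 1309 × 329.22/340 ≈ 1268 Hz.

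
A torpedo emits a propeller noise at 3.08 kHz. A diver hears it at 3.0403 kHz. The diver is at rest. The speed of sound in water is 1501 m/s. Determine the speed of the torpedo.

f' < f, so the torpedo is receding.
f' = f · v/(v + v_s) ⇒ v_s = v · |1 − f/f'|.
v_s = 1501 × |1 − 3.08/3.0403| = 1501 × 0.01306 ≈ 19.6 m/s.

19.6 m/s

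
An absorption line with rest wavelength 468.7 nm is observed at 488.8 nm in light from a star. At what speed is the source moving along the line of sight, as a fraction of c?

λ'/λ₀ = 1.0429 > 1 (redshift), so the source is receding.
λ'/λ₀ = √((1 + β)/(1 − β)) for a receding source ⇒ β = (r² − 1)/(r² + 1) with r = λ'/λ₀.
β = (1.0876 − 1)/(1.0876 + 1) ≈ 0.042.

0.042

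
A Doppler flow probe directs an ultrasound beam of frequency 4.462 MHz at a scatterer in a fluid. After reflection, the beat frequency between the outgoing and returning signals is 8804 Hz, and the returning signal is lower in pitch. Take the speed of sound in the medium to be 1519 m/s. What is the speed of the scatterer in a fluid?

1.50 m/s

Double Doppler shift off a moving reflector: f₂ = f₀ · (v + u)/(v − u) (u > 0 toward emitter).
Returning signal is lower, so f₂ = f₀ − Δf = 4462000 − 8804 = 4453196 Hz.
Rearranging, u = v · (f₂ − f₀)/(f₂ + f₀) = 1519 × -8804/8915196 ≈ -1.50 m/s.
So the scatterer in a fluid is moving at 1.50 m/s away from the emitter.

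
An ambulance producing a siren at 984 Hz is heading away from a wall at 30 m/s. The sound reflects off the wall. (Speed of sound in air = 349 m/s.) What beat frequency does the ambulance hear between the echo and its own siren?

The wall receives the sound from a moving source: f₁ = f₀ · v/(v + v_e) = 984 × 349/379 ≈ 906.1 Hz.
On the return leg the ambulance is a moving observer: f₂ = f₁ · (v − v_e)/v = 906.1 × 319/349 ≈ 828.2 Hz.
Equivalently f₂ = f₀ · (v − v_e)/(v + v_e).
Beat against the emitted tone: |f₂ − f₀| = 2v_e·f₀/(v + v_e) = 2 × 30 × 984/379 ≈ 156 Hz.

156 Hz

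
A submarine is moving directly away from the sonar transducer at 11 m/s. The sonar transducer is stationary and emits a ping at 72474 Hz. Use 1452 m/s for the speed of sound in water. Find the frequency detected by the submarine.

Moving observer, stationary source: f' = f · (v − v_o)/v.
f' = 72474 × (1452 − 11)/1452 = 72474 × 1441/1452 ≈ 71925 Hz.

71925 Hz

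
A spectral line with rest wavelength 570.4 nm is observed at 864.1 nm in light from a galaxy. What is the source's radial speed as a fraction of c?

0.393c

λ'/λ₀ = 1.5149 > 1 (redshift), so the source is receding.
λ'/λ₀ = √((1 + β)/(1 − β)) for a receding source ⇒ β = (r² − 1)/(r² + 1) with r = λ'/λ₀.
β = (2.2949 − 1)/(2.2949 + 1) ≈ 0.393.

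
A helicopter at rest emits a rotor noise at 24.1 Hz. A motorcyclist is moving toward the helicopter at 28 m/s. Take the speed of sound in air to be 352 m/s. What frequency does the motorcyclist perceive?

26.0 Hz

Moving observer, stationary source: f' = f · (v + v_o)/v.
f' = 24.1 × (352 + 28)/352 = 24.1 × 380/352 ≈ 26.0 Hz.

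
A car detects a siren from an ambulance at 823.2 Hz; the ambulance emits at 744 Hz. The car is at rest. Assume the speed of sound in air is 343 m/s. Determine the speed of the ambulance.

33 m/s

f' > f, so the ambulance is approaching.
f' = f · v/(v − v_s) ⇒ v_s = v · |1 − f/f'|.
v_s = 343 × |1 − 744/823.2| = 343 × 0.09621 ≈ 33 m/s.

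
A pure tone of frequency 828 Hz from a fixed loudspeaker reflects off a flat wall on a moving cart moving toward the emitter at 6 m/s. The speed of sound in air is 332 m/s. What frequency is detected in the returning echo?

858 Hz

At the flat wall on a moving cart (a moving observer), f₁ = f₀ · (v + u)/v = 828 × 338/332 ≈ 843 Hz.
The reflection then acts as a moving source: f₂ = f₁ · v/(v − u) ≈ 858 Hz.
Equivalently f₂ = f₀ · (v + u)/(v − u).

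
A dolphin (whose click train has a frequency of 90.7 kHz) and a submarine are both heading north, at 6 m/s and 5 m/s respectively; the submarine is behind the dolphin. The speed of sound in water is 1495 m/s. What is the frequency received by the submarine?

90.6 kHz

The submarine is behind, so the dolphin is moving away from it while the submarine is moving toward the dolphin.
Both move, so f' = f · (v + v_o)/(v + v_s).
f' = 90.7 × (1495 + 5)/(1495 + 6) = 90.7 × 1500/1501 ≈ 90.6 kHz.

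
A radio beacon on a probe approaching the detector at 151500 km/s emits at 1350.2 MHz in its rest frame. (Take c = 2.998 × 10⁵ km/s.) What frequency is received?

β = v/c = 151500/299800 = 0.5053.
Relativistic Doppler for frequency: f' = f₀ · √((1 + β)/(1 − β)).
f' = 1350.2 × √(1.5053/0.4947) = 1350.2 × 1.74446 ≈ 2355.4 MHz.

2355.4 MHz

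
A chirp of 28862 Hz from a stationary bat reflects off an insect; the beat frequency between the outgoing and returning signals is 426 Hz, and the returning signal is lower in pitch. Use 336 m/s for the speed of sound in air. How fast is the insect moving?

Double Doppler shift off a moving reflector: f₂ = f₀ · (v + u)/(v − u) (u > 0 toward emitter).
Returning signal is lower, so f₂ = f₀ − Δf = 28862 − 426 = 28436 Hz.
Rearranging, u = v · (f₂ − f₀)/(f₂ + f₀) = 336 × -426/57298 ≈ -2.50 m/s.
So the insect is moving at 2.50 m/s away from the emitter.

2.50 m/s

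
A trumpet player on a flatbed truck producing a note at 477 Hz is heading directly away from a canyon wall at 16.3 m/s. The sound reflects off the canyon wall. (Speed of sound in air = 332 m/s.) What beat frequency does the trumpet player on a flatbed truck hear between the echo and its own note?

44.6 Hz

The canyon wall receives the sound from a moving source: f₁ = f₀ · v/(v + v_e) = 477 × 332/348.3 ≈ 454.7 Hz.
On the return leg the trumpet player on a flatbed truck is a moving observer: f₂ = f₁ · (v − v_e)/v = 454.7 × 315.7/332 ≈ 432.4 Hz.
Equivalently f₂ = f₀ · (v − v_e)/(v + v_e).
Beat against the emitted tone: |f₂ − f₀| = 2v_e·f₀/(v + v_e) = 2 × 16.3 × 477/348.3 ≈ 44.6 Hz.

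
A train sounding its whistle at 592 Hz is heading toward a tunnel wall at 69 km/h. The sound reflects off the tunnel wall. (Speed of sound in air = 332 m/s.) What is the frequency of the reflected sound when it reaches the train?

69 km/h = 19.17 m/s.
The tunnel wall receives the sound from a moving source: f₁ = f₀ · v/(v − v_e) = 592 × 332/312.83 ≈ 628 Hz.
On the return leg the train is a moving observer: f₂ = f₁ · (v + v_e)/v = 628 × 351.17/332 ≈ 665 Hz.
Equivalently f₂ = f₀ · (v + v_e)/(v − v_e).

665 Hz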